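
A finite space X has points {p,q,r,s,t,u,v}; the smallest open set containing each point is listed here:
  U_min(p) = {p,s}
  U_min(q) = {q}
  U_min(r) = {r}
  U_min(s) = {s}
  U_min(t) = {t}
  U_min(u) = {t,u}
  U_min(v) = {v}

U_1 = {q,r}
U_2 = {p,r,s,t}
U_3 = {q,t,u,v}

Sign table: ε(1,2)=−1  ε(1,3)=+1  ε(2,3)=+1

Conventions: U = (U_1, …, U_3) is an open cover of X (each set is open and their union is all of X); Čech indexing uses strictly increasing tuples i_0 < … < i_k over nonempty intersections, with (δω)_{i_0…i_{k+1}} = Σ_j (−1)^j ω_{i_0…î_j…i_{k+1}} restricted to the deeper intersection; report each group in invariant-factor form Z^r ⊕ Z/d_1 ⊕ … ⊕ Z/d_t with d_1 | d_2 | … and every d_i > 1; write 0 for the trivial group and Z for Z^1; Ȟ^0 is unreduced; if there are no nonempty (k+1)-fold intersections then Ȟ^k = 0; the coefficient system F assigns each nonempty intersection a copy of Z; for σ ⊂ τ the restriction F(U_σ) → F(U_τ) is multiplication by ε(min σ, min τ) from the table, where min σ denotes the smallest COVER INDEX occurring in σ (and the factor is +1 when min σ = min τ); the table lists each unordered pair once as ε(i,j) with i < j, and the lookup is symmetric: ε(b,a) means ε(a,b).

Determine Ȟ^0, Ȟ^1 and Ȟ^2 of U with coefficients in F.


nonempty overlaps:
  U12={r} U13={q} U23={t}
C dims 3,3; δ0: rk 3, SNF 1^2·2
degree 0: 3−3−0 = 0 → Ȟ^0 ≅ 0
degree 1: 3−0−3 = 0 plus torsion [2] → Ȟ^1 ≅ Z/2
degree 2: 0−0−0 = 0 → Ȟ^2 ≅ 0

Ȟ^0 ≅ 0, Ȟ^1 ≅ Z/2 and Ȟ^2 ≅ 0


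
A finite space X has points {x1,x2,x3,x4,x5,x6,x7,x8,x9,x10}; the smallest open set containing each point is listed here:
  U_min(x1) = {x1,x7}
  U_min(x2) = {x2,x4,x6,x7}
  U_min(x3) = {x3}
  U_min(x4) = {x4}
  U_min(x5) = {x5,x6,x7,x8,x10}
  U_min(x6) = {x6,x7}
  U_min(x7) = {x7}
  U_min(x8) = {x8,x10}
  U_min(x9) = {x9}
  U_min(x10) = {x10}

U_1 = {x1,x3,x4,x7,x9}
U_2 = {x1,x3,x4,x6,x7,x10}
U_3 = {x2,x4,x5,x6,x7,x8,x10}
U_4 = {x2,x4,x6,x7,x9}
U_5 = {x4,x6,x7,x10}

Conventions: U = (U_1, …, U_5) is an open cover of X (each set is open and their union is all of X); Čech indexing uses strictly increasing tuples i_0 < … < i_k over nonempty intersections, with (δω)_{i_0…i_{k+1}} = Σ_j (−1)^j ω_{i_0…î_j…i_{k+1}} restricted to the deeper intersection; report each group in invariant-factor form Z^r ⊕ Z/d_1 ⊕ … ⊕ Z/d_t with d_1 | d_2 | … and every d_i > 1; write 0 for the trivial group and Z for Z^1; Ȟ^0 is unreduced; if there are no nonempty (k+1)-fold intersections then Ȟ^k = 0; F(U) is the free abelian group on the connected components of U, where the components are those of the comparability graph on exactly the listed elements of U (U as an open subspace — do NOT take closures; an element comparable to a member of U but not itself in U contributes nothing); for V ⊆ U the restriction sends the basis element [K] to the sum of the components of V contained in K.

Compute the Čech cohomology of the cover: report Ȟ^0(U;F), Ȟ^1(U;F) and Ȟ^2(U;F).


Ȟ^0 ≅ Z^3,  Ȟ^1 ≅ 0,  Ȟ^2 ≅ 0

intersection data:
  U12={x1,x3,x4,x7} U13={x4,x7} U14={x4,x7,x9} U15={x4,x7} U23={x4,x6,x7,x10} U24={x4,x6,x7} U25={x4,x6,x7,x10} U34={x2,x4,x6,x7} U35={x4,x6,x7,x10} U45={x4,x6,x7}
  U123={x4,x7} U124={x4,x7} U125={x4,x7} U134={x4,x7} U135={x4,x7} U145={x4,x7} U234={x4,x6,x7} U235={x4,x6,x7,x10} U245={x4,x6,x7} U345={x4,x6,x7}
  U1234={x4,x7} U1235={x4,x7} U1245={x4,x7} U1345={x4,x7} U2345={x4,x6,x7}
  U12345={x4,x7}
components per intersection:
  U1: {x1,x7} {x3} {x4} {x9}
  U2: {x1,x6,x7} {x3} {x4} {x10}
  U3: {x2,x4,x5,x6,x7,x8,x10}
  U4: {x2,x4,x6,x7} {x9}
  U5: {x4} {x6,x7} {x10}
  U12: {x1,x7} {x3} {x4}
  U13: {x4} {x7}
  U14: {x4} {x7} {x9}
  U15: {x4} {x7}
  U23: {x4} {x6,x7} {x10}
  U24: {x4} {x6,x7}
  U25: {x4} {x6,x7} {x10}
  U34: {x2,x4,x6,x7}
  U35: {x4} {x6,x7} {x10}
  U45: {x4} {x6,x7}
  U123: {x4} {x7}
  U124: {x4} {x7}
  U125: {x4} {x7}
  U134: {x4} {x7}
  U135: {x4} {x7}
  U145: {x4} {x7}
  U234: {x4} {x6,x7}
  U235: {x4} {x6,x7} {x10}
  U245: {x4} {x6,x7}
  U345: {x4} {x6,x7}
  U1234: {x4} {x7}
  U1235: {x4} {x7}
  U1245: {x4} {x7}
  U1345: {x4} {x7}
  U2345: {x4} {x6,x7}
  U12345: {x4} {x7}
C dims 14,24,21,10; δ0: rk 11, SNF 1^11; δ1: rk 13, SNF 1^13; δ2: rk 8, SNF 1^8
Ȟ^0 = (14 − 11) − 0 = 3, so Ȟ^0 ≅ Z^3
Ȟ^1 = (24 − 13) − 11 = 0, so Ȟ^1 ≅ 0
Ȟ^2 = (21 − 8) − 13 = 0, so Ȟ^2 ≅ 0


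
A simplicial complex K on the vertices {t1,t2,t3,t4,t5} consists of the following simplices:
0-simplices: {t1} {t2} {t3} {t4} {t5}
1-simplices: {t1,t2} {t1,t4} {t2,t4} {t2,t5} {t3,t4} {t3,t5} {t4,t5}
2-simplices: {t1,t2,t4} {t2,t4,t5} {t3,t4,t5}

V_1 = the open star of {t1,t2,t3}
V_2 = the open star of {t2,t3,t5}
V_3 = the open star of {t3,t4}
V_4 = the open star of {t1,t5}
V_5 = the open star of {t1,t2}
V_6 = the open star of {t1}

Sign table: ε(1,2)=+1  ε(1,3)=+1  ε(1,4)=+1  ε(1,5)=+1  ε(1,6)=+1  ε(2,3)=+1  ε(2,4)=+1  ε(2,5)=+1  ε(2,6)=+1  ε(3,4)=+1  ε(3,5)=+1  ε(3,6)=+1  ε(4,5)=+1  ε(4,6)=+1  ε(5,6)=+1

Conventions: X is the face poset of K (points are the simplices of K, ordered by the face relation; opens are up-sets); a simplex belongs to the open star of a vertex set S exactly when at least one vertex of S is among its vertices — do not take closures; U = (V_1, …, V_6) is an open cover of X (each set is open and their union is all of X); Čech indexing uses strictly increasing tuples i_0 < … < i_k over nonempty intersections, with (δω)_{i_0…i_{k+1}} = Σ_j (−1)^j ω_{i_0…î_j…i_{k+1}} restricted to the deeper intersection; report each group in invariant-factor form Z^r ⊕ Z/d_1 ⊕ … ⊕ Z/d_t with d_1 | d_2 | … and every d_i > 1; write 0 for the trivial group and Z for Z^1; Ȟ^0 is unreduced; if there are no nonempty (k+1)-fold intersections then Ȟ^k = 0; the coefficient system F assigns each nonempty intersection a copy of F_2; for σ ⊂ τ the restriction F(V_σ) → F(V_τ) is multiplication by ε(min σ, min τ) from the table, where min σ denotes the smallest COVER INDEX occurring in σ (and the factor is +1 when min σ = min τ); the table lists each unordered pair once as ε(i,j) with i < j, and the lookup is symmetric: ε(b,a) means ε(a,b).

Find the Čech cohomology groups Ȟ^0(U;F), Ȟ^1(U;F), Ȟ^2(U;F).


Ȟ^0 = Z/2, Ȟ^1 = 0 and Ȟ^2 = 0

nonempty overlaps:
  V1={{t1},{t2},{t3},{t1,t2},{t1,t4},{t2,t4},{t2,t5},{t3,t4},{t3,t5},{t1,t2,t4},{t2,t4,t5},{t3,t4,t5}} V2={{t2},{t3},{t5},{t1,t2},{t2,t4},{t2,t5},{t3,t4},{t3,t5},{t4,t5},{t1,t2,t4},{t2,t4,t5},{t3,t4,t5}} V3={{t3},{t4},{t1,t4},{t2,t4},{t3,t4},{t3,t5},{t4,t5},{t1,t2,t4},{t2,t4,t5},{t3,t4,t5}} V4={{t1},{t5},{t1,t2},{t1,t4},{t2,t5},{t3,t5},{t4,t5},{t1,t2,t4},{t2,t4,t5},{t3,t4,t5}} V5={{t1},{t2},{t1,t2},{t1,t4},{t2,t4},{t2,t5},{t1,t2,t4},{t2,t4,t5}} V6={{t1},{t1,t2},{t1,t4},{t1,t2,t4}}
  V12={{t2},{t3},{t1,t2},{t2,t4},{t2,t5},{t3,t4},{t3,t5},{t1,t2,t4},{t2,t4,t5},{t3,t4,t5}} V13={{t3},{t1,t4},{t2,t4},{t3,t4},{t3,t5},{t1,t2,t4},{t2,t4,t5},{t3,t4,t5}} V14={{t1},{t1,t2},{t1,t4},{t2,t5},{t3,t5},{t1,t2,t4},{t2,t4,t5},{t3,t4,t5}} V15={{t1},{t2},{t1,t2},{t1,t4},{t2,t4},{t2,t5},{t1,t2,t4},{t2,t4,t5}} V16={{t1},{t1,t2},{t1,t4},{t1,t2,t4}} V23={{t3},{t2,t4},{t3,t4},{t3,t5},{t4,t5},{t1,t2,t4},{t2,t4,t5},{t3,t4,t5}} V24={{t5},{t1,t2},{t2,t5},{t3,t5},{t4,t5},{t1,t2,t4},{t2,t4,t5},{t3,t4,t5}} V25={{t2},{t1,t2},{t2,t4},{t2,t5},{t1,t2,t4},{t2,t4,t5}} V26={{t1,t2},{t1,t2,t4}} V34={{t1,t4},{t3,t5},{t4,t5},{t1,t2,t4},{t2,t4,t5},{t3,t4,t5}} V35={{t1,t4},{t2,t4},{t1,t2,t4},{t2,t4,t5}} V36={{t1,t4},{t1,t2,t4}} V45={{t1},{t1,t2},{t1,t4},{t2,t5},{t1,t2,t4},{t2,t4,t5}} V46={{t1},{t1,t2},{t1,t4},{t1,t2,t4}} V56={{t1},{t1,t2},{t1,t4},{t1,t2,t4}}
  V123={{t3},{t2,t4},{t3,t4},{t3,t5},{t1,t2,t4},{t2,t4,t5},{t3,t4,t5}} V124={{t1,t2},{t2,t5},{t3,t5},{t1,t2,t4},{t2,t4,t5},{t3,t4,t5}} V125={{t2},{t1,t2},{t2,t4},{t2,t5},{t1,t2,t4},{t2,t4,t5}} V126={{t1,t2},{t1,t2,t4}} V134={{t1,t4},{t3,t5},{t1,t2,t4},{t2,t4,t5},{t3,t4,t5}} V135={{t1,t4},{t2,t4},{t1,t2,t4},{t2,t4,t5}} V136={{t1,t4},{t1,t2,t4}} V145={{t1},{t1,t2},{t1,t4},{t2,t5},{t1,t2,t4},{t2,t4,t5}} V146={{t1},{t1,t2},{t1,t4},{t1,t2,t4}} V156={{t1},{t1,t2},{t1,t4},{t1,t2,t4}} V234={{t3,t5},{t4,t5},{t1,t2,t4},{t2,t4,t5},{t3,t4,t5}} V235={{t2,t4},{t1,t2,t4},{t2,t4,t5}} V236={{t1,t2,t4}} V245={{t1,t2},{t2,t5},{t1,t2,t4},{t2,t4,t5}} V246={{t1,t2},{t1,t2,t4}} V256={{t1,t2},{t1,t2,t4}} V345={{t1,t4},{t1,t2,t4},{t2,t4,t5}} V346={{t1,t4},{t1,t2,t4}} V356={{t1,t4},{t1,t2,t4}} V456={{t1},{t1,t2},{t1,t4},{t1,t2,t4}}
  V1234={{t3,t5},{t1,t2,t4},{t2,t4,t5},{t3,t4,t5}} V1235={{t2,t4},{t1,t2,t4},{t2,t4,t5}} V1236={{t1,t2,t4}} V1245={{t1,t2},{t2,t5},{t1,t2,t4},{t2,t4,t5}} V1246={{t1,t2},{t1,t2,t4}} V1256={{t1,t2},{t1,t2,t4}} V1345={{t1,t4},{t1,t2,t4},{t2,t4,t5}} V1346={{t1,t4},{t1,t2,t4}} V1356={{t1,t4},{t1,t2,t4}} V1456={{t1},{t1,t2},{t1,t4},{t1,t2,t4}} V2345={{t1,t2,t4},{t2,t4,t5}} V2346={{t1,t2,t4}} V2356={{t1,t2,t4}} V2456={{t1,t2},{t1,t2,t4}} V3456={{t1,t4},{t1,t2,t4}}
  V12345={{t1,t2,t4},{t2,t4,t5}} V12346={{t1,t2,t4}} V12356={{t1,t2,t4}} V12456={{t1,t2},{t1,t2,t4}} V13456={{t1,t4},{t1,t2,t4}} V23456={{t1,t2,t4}}
  V123456={{t1,t2,t4}}
C dims 6,15,20,15; δ0: rk_F2 5; δ1: rk_F2 10; δ2: rk_F2 10
degree 0: 6−5−0 = 1 → Ȟ^0 ≅ Z/2
degree 1: 15−10−5 = 0 → Ȟ^1 ≅ 0
degree 2: 20−10−10 = 0 → Ȟ^2 ≅ 0


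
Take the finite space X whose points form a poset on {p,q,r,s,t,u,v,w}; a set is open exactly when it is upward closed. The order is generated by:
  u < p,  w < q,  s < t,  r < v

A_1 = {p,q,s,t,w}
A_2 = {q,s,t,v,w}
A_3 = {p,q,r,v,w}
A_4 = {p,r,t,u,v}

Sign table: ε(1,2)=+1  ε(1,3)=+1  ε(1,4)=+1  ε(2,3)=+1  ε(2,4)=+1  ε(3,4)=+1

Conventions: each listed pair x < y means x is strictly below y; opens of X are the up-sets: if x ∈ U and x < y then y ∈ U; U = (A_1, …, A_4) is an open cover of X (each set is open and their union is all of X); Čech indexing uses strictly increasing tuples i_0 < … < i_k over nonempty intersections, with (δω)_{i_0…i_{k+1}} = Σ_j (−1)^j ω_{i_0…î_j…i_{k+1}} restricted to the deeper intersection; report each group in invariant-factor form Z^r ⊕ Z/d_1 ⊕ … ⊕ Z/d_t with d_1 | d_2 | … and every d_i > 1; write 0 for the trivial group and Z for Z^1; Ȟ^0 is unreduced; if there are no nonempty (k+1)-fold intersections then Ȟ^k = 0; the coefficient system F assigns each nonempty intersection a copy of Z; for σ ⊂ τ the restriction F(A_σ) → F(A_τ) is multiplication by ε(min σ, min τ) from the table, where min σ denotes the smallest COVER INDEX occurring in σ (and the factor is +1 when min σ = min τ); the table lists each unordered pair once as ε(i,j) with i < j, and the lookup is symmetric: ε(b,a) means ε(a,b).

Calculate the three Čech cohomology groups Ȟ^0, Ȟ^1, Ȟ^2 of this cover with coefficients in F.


nonempty intersections:
  A12={q,s,t,w} A13={p,q,w} A14={p,t} A23={q,v,w} A24={t,v} A34={p,r,v}
  A123={q,w} A124={t} A134={p} A234={v}
C dims 4,6,4; δ0: rk 3, SNF 1^3; δ1: rk 3, SNF 1^3
Ȟ^0: (4−3)−0=1 ⇒ Z
Ȟ^1: (6−3)−3=0 ⇒ 0
Ȟ^2: (4−0)−3=1 ⇒ Z

Ȟ^0(U;F) ≅ Z, Ȟ^1(U;F) ≅ 0 and Ȟ^2(U;F) ≅ Z


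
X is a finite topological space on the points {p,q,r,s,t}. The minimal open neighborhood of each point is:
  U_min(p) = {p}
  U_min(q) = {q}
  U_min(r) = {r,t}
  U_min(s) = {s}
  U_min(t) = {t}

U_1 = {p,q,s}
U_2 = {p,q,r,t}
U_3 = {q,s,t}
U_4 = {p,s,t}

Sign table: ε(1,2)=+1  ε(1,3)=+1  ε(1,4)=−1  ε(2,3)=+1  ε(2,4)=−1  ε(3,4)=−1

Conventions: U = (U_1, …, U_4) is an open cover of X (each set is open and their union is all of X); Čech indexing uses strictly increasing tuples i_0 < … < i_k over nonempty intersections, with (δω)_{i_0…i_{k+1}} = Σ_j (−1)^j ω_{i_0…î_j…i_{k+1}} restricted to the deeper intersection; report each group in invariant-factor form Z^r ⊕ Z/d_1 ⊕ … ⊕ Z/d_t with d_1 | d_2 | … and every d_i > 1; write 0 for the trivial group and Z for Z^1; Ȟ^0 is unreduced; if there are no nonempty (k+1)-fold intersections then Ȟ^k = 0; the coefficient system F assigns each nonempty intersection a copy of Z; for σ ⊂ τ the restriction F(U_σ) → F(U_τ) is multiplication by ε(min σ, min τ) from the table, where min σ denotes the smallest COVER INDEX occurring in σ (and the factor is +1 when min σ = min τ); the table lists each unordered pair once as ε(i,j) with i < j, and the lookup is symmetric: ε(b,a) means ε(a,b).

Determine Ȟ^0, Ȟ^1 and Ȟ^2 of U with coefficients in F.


Ȟ^0 = Z,  Ȟ^1 = 0,  Ȟ^2 = Z

cover nerve:
  U12={p,q} U13={q,s} U14={p,s} U23={q,t} U24={p,t} U34={s,t}
  U123={q} U124={p} U134={s} U234={t}
C dims 4,6,4; δ0: rk 3, SNF 1^3; δ1: rk 3, SNF 1^3
Ȟ^0: (4−3)−0=1 ⇒ Z
Ȟ^1: (6−3)−3=0 ⇒ 0
Ȟ^2: (4−0)−3=1 ⇒ Z


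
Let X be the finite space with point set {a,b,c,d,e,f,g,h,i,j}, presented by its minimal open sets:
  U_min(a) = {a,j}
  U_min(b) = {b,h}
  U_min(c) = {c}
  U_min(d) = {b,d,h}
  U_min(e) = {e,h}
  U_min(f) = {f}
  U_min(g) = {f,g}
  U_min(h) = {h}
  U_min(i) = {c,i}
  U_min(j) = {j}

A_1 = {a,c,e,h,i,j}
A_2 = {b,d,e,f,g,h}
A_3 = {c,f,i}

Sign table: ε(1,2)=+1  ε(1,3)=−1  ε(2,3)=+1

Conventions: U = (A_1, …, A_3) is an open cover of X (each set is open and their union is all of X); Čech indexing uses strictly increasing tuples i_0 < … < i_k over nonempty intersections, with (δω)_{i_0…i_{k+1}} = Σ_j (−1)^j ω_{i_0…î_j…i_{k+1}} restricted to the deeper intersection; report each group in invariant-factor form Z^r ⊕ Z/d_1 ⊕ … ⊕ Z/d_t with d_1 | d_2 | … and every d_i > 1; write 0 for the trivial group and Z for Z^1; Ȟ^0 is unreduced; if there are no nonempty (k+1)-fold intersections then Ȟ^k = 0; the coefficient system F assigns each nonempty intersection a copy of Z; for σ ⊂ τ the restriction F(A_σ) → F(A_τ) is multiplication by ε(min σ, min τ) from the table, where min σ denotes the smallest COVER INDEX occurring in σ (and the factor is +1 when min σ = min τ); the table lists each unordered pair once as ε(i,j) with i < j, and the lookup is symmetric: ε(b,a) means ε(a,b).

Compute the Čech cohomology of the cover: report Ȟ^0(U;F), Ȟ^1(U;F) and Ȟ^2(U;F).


Ȟ^0(U;F) ≅ 0, Ȟ^1(U;F) ≅ Z/2 and Ȟ^2(U;F) ≅ 0

nonempty intersections:
  A12={e,h} A13={c,i} A23={f}
C dims 3,3; δ0: rk 3, SNF 1^2·2
Ȟ^0: (3−3)−0=0 ⇒ 0
Ȟ^1: (3−0)−3=0 plus torsion [2] ⇒ Z/2
Ȟ^2: (0−0)−0=0 ⇒ 0


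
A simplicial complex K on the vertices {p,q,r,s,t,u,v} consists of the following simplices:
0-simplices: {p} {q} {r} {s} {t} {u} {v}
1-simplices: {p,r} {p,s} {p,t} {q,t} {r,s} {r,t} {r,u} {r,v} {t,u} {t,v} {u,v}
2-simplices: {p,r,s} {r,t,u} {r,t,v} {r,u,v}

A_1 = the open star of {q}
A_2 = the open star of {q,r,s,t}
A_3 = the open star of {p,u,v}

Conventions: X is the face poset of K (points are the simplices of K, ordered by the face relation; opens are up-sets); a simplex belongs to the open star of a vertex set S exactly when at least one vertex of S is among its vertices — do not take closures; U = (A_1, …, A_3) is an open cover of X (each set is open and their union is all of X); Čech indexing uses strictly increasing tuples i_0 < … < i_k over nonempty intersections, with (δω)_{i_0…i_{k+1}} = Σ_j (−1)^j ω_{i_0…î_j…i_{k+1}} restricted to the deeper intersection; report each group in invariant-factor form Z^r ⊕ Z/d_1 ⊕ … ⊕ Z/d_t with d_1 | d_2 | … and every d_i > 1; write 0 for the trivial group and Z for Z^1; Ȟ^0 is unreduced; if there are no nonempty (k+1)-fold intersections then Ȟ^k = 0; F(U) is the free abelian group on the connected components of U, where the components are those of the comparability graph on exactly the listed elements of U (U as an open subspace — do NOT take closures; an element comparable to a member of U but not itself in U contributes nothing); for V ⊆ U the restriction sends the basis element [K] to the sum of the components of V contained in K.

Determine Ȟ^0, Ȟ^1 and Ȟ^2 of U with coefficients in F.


cover nerve:
  A1={{q},{q,t}} A2={{q},{r},{s},{t},{p,r},{p,s},{p,t},{q,t},{r,s},{r,t},{r,u},{r,v},{t,u},{t,v},{p,r,s},{r,t,u},{r,t,v},{r,u,v}} A3={{p},{u},{v},{p,r},{p,s},{p,t},{r,u},{r,v},{t,u},{t,v},{u,v},{p,r,s},{r,t,u},{r,t,v},{r,u,v}}
  A12={{q},{q,t}} A23={{p,r},{p,s},{p,t},{r,u},{r,v},{t,u},{t,v},{p,r,s},{r,t,u},{r,t,v},{r,u,v}}
components per intersection:
  A1: {{q},{q,t}}
  A2: {{q},{r},{s},{t},{p,r},{p,s},{p,t},{q,t},{r,s},{r,t},{r,u},{r,v},{t,u},{t,v},{p,r,s},{r,t,u},{r,t,v},{r,u,v}}
  A3: {{p},{p,r},{p,s},{p,t},{p,r,s}} {{u},{v},{r,u},{r,v},{t,u},{t,v},{u,v},{r,t,u},{r,t,v},{r,u,v}}
  A12: {{q},{q,t}}
  A23: {{p,r},{p,s},{p,r,s}} {{p,t}} {{r,u},{r,v},{t,u},{t,v},{r,t,u},{r,t,v},{r,u,v}}
C dims 4,4; δ0: rk 3, SNF 1^3
Ȟ^0: (4−3)−0=1 ⇒ Z
Ȟ^1: (4−0)−3=1 ⇒ Z
Ȟ^2: (0−0)−0=0 ⇒ 0

Ȟ^0 = Z; Ȟ^1 = Z; Ȟ^2 = 0


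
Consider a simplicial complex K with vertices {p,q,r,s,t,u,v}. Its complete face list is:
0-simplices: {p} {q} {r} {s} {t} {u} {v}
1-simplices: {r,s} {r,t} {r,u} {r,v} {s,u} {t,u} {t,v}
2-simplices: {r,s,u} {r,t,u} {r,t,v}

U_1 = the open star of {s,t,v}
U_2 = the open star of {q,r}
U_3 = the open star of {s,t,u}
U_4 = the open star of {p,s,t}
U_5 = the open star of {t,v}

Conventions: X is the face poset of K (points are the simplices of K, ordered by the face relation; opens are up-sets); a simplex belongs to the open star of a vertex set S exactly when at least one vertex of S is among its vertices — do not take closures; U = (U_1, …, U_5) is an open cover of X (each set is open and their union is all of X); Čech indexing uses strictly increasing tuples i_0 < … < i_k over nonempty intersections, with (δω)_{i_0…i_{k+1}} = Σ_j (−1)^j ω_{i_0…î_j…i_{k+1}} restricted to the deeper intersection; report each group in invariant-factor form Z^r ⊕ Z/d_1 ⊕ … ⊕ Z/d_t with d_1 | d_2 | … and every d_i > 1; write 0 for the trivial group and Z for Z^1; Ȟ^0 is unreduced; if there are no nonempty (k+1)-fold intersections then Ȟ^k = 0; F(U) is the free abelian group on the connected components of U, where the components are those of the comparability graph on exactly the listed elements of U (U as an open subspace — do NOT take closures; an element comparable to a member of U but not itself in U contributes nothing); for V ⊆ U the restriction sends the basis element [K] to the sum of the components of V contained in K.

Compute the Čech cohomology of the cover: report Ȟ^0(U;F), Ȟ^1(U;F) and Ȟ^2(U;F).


Ȟ^0(U;F) ≅ Z^3; Ȟ^1(U;F) ≅ 0; Ȟ^2(U;F) ≅ 0

intersection data:
  U1={{s},{t},{v},{r,s},{r,t},{r,v},{s,u},{t,u},{t,v},{r,s,u},{r,t,u},{r,t,v}} U2={{q},{r},{r,s},{r,t},{r,u},{r,v},{r,s,u},{r,t,u},{r,t,v}} U3={{s},{t},{u},{r,s},{r,t},{r,u},{s,u},{t,u},{t,v},{r,s,u},{r,t,u},{r,t,v}} U4={{p},{s},{t},{r,s},{r,t},{s,u},{t,u},{t,v},{r,s,u},{r,t,u},{r,t,v}} U5={{t},{v},{r,t},{r,v},{t,u},{t,v},{r,t,u},{r,t,v}}
  U12={{r,s},{r,t},{r,v},{r,s,u},{r,t,u},{r,t,v}} U13={{s},{t},{r,s},{r,t},{s,u},{t,u},{t,v},{r,s,u},{r,t,u},{r,t,v}} U14={{s},{t},{r,s},{r,t},{s,u},{t,u},{t,v},{r,s,u},{r,t,u},{r,t,v}} U15={{t},{v},{r,t},{r,v},{t,u},{t,v},{r,t,u},{r,t,v}} U23={{r,s},{r,t},{r,u},{r,s,u},{r,t,u},{r,t,v}} U24={{r,s},{r,t},{r,s,u},{r,t,u},{r,t,v}} U25={{r,t},{r,v},{r,t,u},{r,t,v}} U34={{s},{t},{r,s},{r,t},{s,u},{t,u},{t,v},{r,s,u},{r,t,u},{r,t,v}} U35={{t},{r,t},{t,u},{t,v},{r,t,u},{r,t,v}} U45={{t},{r,t},{t,u},{t,v},{r,t,u},{r,t,v}}
  U123={{r,s},{r,t},{r,s,u},{r,t,u},{r,t,v}} U124={{r,s},{r,t},{r,s,u},{r,t,u},{r,t,v}} U125={{r,t},{r,v},{r,t,u},{r,t,v}} U134={{s},{t},{r,s},{r,t},{s,u},{t,u},{t,v},{r,s,u},{r,t,u},{r,t,v}} U135={{t},{r,t},{t,u},{t,v},{r,t,u},{r,t,v}} U145={{t},{r,t},{t,u},{t,v},{r,t,u},{r,t,v}} U234={{r,s},{r,t},{r,s,u},{r,t,u},{r,t,v}} U235={{r,t},{r,t,u},{r,t,v}} U245={{r,t},{r,t,u},{r,t,v}} U345={{t},{r,t},{t,u},{t,v},{r,t,u},{r,t,v}}
  U1234={{r,s},{r,t},{r,s,u},{r,t,u},{r,t,v}} U1235={{r,t},{r,t,u},{r,t,v}} U1245={{r,t},{r,t,u},{r,t,v}} U1345={{t},{r,t},{t,u},{t,v},{r,t,u},{r,t,v}} U2345={{r,t},{r,t,u},{r,t,v}}
  U12345={{r,t},{r,t,u},{r,t,v}}
components per intersection:
  U1: {{s},{r,s},{s,u},{r,s,u}} {{t},{v},{r,t},{r,v},{t,u},{t,v},{r,t,u},{r,t,v}}
  U2: {{q}} {{r},{r,s},{r,t},{r,u},{r,v},{r,s,u},{r,t,u},{r,t,v}}
  U3: {{s},{t},{u},{r,s},{r,t},{r,u},{s,u},{t,u},{t,v},{r,s,u},{r,t,u},{r,t,v}}
  U4: {{p}} {{s},{r,s},{s,u},{r,s,u}} {{t},{r,t},{t,u},{t,v},{r,t,u},{r,t,v}}
  U5: {{t},{v},{r,t},{r,v},{t,u},{t,v},{r,t,u},{r,t,v}}
  U12: {{r,s},{r,s,u}} {{r,t},{r,v},{r,t,u},{r,t,v}}
  U13: {{s},{r,s},{s,u},{r,s,u}} {{t},{r,t},{t,u},{t,v},{r,t,u},{r,t,v}}
  U14: {{s},{r,s},{s,u},{r,s,u}} {{t},{r,t},{t,u},{t,v},{r,t,u},{r,t,v}}
  U15: {{t},{v},{r,t},{r,v},{t,u},{t,v},{r,t,u},{r,t,v}}
  U23: {{r,s},{r,t},{r,u},{r,s,u},{r,t,u},{r,t,v}}
  U24: {{r,s},{r,s,u}} {{r,t},{r,t,u},{r,t,v}}
  U25: {{r,t},{r,v},{r,t,u},{r,t,v}}
  U34: {{s},{r,s},{s,u},{r,s,u}} {{t},{r,t},{t,u},{t,v},{r,t,u},{r,t,v}}
  U35: {{t},{r,t},{t,u},{t,v},{r,t,u},{r,t,v}}
  U45: {{t},{r,t},{t,u},{t,v},{r,t,u},{r,t,v}}
  U123: {{r,s},{r,s,u}} {{r,t},{r,t,u},{r,t,v}}
  U124: {{r,s},{r,s,u}} {{r,t},{r,t,u},{r,t,v}}
  U125: {{r,t},{r,v},{r,t,u},{r,t,v}}
  U134: {{s},{r,s},{s,u},{r,s,u}} {{t},{r,t},{t,u},{t,v},{r,t,u},{r,t,v}}
  U135: {{t},{r,t},{t,u},{t,v},{r,t,u},{r,t,v}}
  U145: {{t},{r,t},{t,u},{t,v},{r,t,u},{r,t,v}}
  U234: {{r,s},{r,s,u}} {{r,t},{r,t,u},{r,t,v}}
  U235: {{r,t},{r,t,u},{r,t,v}}
  U245: {{r,t},{r,t,u},{r,t,v}}
  U345: {{t},{r,t},{t,u},{t,v},{r,t,u},{r,t,v}}
  U1234: {{r,s},{r,s,u}} {{r,t},{r,t,u},{r,t,v}}
  U1235: {{r,t},{r,t,u},{r,t,v}}
  U1245: {{r,t},{r,t,u},{r,t,v}}
  U1345: {{t},{r,t},{t,u},{t,v},{r,t,u},{r,t,v}}
  U2345: {{r,t},{r,t,u},{r,t,v}}
  U12345: {{r,t},{r,t,u},{r,t,v}}
C dims 9,15,14,6; δ0: rk 6, SNF 1^6; δ1: rk 9, SNF 1^9; δ2: rk 5, SNF 1^5
Ȟ^0 = (9 − 6) − 0 = 3, so Ȟ^0 ≅ Z^3
Ȟ^1 = (15 − 9) − 6 = 0, so Ȟ^1 ≅ 0
Ȟ^2 = (14 − 5) − 9 = 0, so Ȟ^2 ≅ 0


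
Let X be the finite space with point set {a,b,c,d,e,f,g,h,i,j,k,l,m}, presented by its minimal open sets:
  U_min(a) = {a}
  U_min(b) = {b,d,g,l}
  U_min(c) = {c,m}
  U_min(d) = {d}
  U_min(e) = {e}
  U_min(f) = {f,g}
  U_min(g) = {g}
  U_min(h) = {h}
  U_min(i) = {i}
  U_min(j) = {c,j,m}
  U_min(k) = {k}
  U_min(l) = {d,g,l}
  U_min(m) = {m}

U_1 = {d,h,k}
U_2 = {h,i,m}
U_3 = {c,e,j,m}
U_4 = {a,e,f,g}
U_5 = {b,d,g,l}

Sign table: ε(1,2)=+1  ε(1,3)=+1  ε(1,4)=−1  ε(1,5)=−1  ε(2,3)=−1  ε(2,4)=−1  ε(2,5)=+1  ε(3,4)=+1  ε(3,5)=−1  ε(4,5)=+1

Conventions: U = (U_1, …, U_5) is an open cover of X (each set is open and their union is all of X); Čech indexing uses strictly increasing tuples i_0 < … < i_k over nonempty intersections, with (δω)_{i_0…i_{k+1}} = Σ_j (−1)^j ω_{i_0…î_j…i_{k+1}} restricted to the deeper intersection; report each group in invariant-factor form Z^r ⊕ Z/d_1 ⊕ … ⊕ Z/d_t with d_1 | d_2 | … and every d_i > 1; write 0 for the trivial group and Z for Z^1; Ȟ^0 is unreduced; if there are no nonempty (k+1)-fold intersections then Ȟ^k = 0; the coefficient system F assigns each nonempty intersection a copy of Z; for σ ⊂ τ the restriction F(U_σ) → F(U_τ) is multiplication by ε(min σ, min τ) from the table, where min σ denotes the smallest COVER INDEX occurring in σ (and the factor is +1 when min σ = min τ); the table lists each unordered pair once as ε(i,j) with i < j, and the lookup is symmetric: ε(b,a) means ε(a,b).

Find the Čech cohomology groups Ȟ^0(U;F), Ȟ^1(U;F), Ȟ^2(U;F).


Ȟ^0 = Z,  Ȟ^1 = Z,  Ȟ^2 = 0

cover nerve:
  U12={h} U15={d} U23={m} U34={e} U45={g}
C dims 5,5; δ0: rk 4, SNF 1^4
Ȟ^0: (5−4)−0=1 ⇒ Z
Ȟ^1: (5−0)−4=1 ⇒ Z
Ȟ^2: (0−0)−0=0 ⇒ 0


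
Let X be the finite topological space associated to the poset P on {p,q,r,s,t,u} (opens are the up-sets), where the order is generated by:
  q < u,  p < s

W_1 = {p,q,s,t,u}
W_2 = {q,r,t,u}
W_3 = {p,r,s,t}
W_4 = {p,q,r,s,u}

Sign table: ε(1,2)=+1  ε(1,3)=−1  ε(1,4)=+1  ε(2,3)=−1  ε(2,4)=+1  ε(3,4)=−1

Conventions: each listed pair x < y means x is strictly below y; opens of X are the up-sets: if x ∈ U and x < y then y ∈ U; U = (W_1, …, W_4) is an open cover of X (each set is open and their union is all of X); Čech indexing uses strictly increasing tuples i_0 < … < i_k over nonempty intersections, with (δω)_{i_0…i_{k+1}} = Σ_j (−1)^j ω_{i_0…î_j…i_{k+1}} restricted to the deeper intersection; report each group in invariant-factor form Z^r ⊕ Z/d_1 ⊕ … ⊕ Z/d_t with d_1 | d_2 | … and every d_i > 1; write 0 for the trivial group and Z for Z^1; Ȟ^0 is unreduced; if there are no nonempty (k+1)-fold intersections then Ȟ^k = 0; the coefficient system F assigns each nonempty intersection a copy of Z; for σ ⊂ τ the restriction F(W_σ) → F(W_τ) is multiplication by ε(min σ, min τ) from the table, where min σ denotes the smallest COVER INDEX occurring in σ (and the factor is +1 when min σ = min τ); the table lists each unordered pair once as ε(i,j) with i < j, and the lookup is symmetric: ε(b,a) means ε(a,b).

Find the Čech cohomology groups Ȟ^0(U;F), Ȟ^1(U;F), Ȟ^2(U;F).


Ȟ^0 = Z, Ȟ^1 = 0 and Ȟ^2 = Z

cover nerve:
  W12={q,t,u} W13={p,s,t} W14={p,q,s,u} W23={r,t} W24={q,r,u} W34={p,r,s}
  W123={t} W124={q,u} W134={p,s} W234={r}
C dims 4,6,4; δ0: rk 3, SNF 1^3; δ1: rk 3, SNF 1^3
Ȟ^0: (4−3)−0=1 ⇒ Z
Ȟ^1: (6−3)−3=0 ⇒ 0
Ȟ^2: (4−0)−3=1 ⇒ Z


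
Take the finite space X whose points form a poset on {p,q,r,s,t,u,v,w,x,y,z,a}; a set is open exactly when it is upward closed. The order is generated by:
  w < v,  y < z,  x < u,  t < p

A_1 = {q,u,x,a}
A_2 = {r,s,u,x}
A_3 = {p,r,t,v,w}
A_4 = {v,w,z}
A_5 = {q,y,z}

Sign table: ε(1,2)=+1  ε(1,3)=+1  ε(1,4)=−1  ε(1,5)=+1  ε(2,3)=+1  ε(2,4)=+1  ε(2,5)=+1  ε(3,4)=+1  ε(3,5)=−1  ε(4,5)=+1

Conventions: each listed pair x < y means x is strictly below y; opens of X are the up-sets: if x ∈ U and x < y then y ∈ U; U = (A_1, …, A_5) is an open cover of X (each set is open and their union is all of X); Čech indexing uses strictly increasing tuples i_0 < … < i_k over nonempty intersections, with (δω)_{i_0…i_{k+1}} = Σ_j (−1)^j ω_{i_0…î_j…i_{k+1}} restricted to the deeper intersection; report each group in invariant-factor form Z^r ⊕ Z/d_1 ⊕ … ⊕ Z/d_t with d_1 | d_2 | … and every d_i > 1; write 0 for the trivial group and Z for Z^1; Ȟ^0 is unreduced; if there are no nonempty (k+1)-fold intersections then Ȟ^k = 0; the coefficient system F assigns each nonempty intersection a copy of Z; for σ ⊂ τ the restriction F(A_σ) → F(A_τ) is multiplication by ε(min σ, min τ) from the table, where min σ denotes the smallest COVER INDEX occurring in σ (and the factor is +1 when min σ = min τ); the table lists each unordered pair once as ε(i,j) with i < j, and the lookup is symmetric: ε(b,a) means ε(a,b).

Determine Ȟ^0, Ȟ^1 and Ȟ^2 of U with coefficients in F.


cover nerve:
  A12={u,x} A15={q} A23={r} A34={v,w} A45={z}
C dims 5,5; δ0: rk 4, SNF 1^4
Ȟ^0: (5−4)−0=1 ⇒ Z
Ȟ^1: (5−0)−4=1 ⇒ Z
Ȟ^2: (0−0)−0=0 ⇒ 0

Ȟ^0(U;F) ≅ Z, Ȟ^1(U;F) ≅ Z, Ȟ^2(U;F) ≅ 0


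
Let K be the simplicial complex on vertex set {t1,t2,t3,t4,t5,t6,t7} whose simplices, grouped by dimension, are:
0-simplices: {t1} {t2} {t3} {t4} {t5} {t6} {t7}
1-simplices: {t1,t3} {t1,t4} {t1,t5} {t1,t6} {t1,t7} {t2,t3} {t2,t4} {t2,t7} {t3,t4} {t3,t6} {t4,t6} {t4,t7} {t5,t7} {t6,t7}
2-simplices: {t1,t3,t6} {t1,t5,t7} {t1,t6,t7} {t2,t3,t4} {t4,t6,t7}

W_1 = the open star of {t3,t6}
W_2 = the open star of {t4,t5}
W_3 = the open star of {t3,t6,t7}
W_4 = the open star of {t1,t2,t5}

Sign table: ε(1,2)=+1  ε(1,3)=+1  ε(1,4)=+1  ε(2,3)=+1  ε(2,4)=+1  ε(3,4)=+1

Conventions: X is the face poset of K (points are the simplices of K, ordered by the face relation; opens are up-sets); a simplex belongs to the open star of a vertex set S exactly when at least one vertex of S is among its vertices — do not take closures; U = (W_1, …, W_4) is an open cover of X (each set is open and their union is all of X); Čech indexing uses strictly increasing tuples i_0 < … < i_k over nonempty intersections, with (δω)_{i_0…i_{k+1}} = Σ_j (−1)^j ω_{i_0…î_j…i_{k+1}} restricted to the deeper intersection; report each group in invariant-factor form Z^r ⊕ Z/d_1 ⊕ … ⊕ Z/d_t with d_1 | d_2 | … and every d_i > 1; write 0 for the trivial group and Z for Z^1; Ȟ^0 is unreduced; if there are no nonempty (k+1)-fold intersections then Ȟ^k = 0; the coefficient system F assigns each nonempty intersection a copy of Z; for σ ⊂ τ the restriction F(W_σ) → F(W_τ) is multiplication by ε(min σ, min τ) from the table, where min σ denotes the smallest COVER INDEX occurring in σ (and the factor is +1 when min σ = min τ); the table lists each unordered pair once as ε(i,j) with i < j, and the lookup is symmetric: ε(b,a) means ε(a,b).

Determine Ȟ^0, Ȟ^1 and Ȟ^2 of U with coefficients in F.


nonempty intersections:
  W1={{t3},{t6},{t1,t3},{t1,t6},{t2,t3},{t3,t4},{t3,t6},{t4,t6},{t6,t7},{t1,t3,t6},{t1,t6,t7},{t2,t3,t4},{t4,t6,t7}} W2={{t4},{t5},{t1,t4},{t1,t5},{t2,t4},{t3,t4},{t4,t6},{t4,t7},{t5,t7},{t1,t5,t7},{t2,t3,t4},{t4,t6,t7}} W3={{t3},{t6},{t7},{t1,t3},{t1,t6},{t1,t7},{t2,t3},{t2,t7},{t3,t4},{t3,t6},{t4,t6},{t4,t7},{t5,t7},{t6,t7},{t1,t3,t6},{t1,t5,t7},{t1,t6,t7},{t2,t3,t4},{t4,t6,t7}} W4={{t1},{t2},{t5},{t1,t3},{t1,t4},{t1,t5},{t1,t6},{t1,t7},{t2,t3},{t2,t4},{t2,t7},{t5,t7},{t1,t3,t6},{t1,t5,t7},{t1,t6,t7},{t2,t3,t4}}
  W12={{t3,t4},{t4,t6},{t2,t3,t4},{t4,t6,t7}} W13={{t3},{t6},{t1,t3},{t1,t6},{t2,t3},{t3,t4},{t3,t6},{t4,t6},{t6,t7},{t1,t3,t6},{t1,t6,t7},{t2,t3,t4},{t4,t6,t7}} W14={{t1,t3},{t1,t6},{t2,t3},{t1,t3,t6},{t1,t6,t7},{t2,t3,t4}} W23={{t3,t4},{t4,t6},{t4,t7},{t5,t7},{t1,t5,t7},{t2,t3,t4},{t4,t6,t7}} W24={{t5},{t1,t4},{t1,t5},{t2,t4},{t5,t7},{t1,t5,t7},{t2,t3,t4}} W34={{t1,t3},{t1,t6},{t1,t7},{t2,t3},{t2,t7},{t5,t7},{t1,t3,t6},{t1,t5,t7},{t1,t6,t7},{t2,t3,t4}}
  W123={{t3,t4},{t4,t6},{t2,t3,t4},{t4,t6,t7}} W124={{t2,t3,t4}} W134={{t1,t3},{t1,t6},{t2,t3},{t1,t3,t6},{t1,t6,t7},{t2,t3,t4}} W234={{t5,t7},{t1,t5,t7},{t2,t3,t4}}
  W1234={{t2,t3,t4}}
C dims 4,6,4,1; δ0: rk 3, SNF 1^3; δ1: rk 3, SNF 1^3; δ2: rk 1, SNF 1^1
Ȟ^0: (4−3)−0=1 ⇒ Z
Ȟ^1: (6−3)−3=0 ⇒ 0
Ȟ^2: (4−1)−3=0 ⇒ 0

Ȟ^0 = Z; Ȟ^1 = 0; Ȟ^2 = 0


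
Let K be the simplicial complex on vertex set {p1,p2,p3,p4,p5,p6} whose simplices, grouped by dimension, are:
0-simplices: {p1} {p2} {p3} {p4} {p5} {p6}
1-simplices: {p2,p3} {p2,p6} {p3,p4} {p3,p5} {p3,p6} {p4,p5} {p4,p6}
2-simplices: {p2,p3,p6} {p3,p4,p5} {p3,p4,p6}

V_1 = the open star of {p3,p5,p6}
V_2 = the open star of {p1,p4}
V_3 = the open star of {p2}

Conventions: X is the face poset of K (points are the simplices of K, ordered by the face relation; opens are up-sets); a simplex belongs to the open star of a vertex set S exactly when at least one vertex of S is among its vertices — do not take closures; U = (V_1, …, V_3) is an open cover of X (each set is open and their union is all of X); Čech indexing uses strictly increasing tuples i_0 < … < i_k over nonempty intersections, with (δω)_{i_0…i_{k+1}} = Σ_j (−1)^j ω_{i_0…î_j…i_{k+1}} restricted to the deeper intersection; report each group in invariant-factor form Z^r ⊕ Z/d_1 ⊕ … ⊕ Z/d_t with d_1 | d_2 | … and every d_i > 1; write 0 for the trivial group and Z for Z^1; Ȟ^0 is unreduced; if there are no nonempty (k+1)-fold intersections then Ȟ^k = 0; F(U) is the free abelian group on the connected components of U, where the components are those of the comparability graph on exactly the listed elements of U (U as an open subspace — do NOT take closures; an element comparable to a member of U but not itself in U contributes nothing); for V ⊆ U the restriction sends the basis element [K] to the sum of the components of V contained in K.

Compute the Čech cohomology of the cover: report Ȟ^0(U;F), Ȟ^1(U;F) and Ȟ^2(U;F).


Ȟ^0 ≅ Z^2, Ȟ^1 ≅ 0 and Ȟ^2 ≅ 0

nerve simplices:
  V1={{p3},{p5},{p6},{p2,p3},{p2,p6},{p3,p4},{p3,p5},{p3,p6},{p4,p5},{p4,p6},{p2,p3,p6},{p3,p4,p5},{p3,p4,p6}} V2={{p1},{p4},{p3,p4},{p4,p5},{p4,p6},{p3,p4,p5},{p3,p4,p6}} V3={{p2},{p2,p3},{p2,p6},{p2,p3,p6}}
  V12={{p3,p4},{p4,p5},{p4,p6},{p3,p4,p5},{p3,p4,p6}} V13={{p2,p3},{p2,p6},{p2,p3,p6}}
components per intersection:
  V1: {{p3},{p5},{p6},{p2,p3},{p2,p6},{p3,p4},{p3,p5},{p3,p6},{p4,p5},{p4,p6},{p2,p3,p6},{p3,p4,p5},{p3,p4,p6}}
  V2: {{p1}} {{p4},{p3,p4},{p4,p5},{p4,p6},{p3,p4,p5},{p3,p4,p6}}
  V3: {{p2},{p2,p3},{p2,p6},{p2,p3,p6}}
  V12: {{p3,p4},{p4,p5},{p4,p6},{p3,p4,p5},{p3,p4,p6}}
  V13: {{p2,p3},{p2,p6},{p2,p3,p6}}
C dims 4,2; δ0: rk 2, SNF 1^2
degree 0: 4−2−0 = 2 → Ȟ^0 ≅ Z^2
degree 1: 2−0−2 = 0 → Ȟ^1 ≅ 0
degree 2: 0−0−0 = 0 → Ȟ^2 ≅ 0


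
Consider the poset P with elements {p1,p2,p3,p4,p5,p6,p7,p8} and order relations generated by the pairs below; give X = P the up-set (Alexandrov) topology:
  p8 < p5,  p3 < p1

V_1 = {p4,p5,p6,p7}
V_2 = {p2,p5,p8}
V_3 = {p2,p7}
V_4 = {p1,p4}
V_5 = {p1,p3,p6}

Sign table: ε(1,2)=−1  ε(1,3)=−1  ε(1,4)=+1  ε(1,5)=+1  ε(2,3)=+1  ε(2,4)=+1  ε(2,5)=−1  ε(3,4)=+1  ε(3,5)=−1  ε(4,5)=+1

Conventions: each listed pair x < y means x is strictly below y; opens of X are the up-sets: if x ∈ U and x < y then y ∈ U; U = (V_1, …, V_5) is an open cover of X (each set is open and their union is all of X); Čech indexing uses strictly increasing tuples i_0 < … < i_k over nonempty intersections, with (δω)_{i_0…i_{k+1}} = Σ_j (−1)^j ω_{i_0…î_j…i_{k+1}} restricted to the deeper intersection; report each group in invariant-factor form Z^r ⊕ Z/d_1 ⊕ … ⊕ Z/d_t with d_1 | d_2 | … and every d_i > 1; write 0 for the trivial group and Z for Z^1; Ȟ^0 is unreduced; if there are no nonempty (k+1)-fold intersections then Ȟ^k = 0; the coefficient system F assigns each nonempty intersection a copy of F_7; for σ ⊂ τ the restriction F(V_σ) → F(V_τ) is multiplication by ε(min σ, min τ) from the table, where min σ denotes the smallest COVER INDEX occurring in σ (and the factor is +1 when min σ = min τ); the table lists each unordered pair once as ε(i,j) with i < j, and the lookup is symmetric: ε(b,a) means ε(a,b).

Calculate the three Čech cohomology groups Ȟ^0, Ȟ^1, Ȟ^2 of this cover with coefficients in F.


nerve of the cover:
  V12={p5} V13={p7} V14={p4} V15={p6} V23={p2} V45={p1}
C dims 5,6; δ0: rk_F7 4
Ȟ^0 = (5 − 4) − 0 = 1, so Ȟ^0 ≅ Z/7
Ȟ^1 = (6 − 0) − 4 = 2, so Ȟ^1 ≅ Z/7 ⊕ Z/7
Ȟ^2 = (0 − 0) − 0 = 0, so Ȟ^2 ≅ 0

Ȟ^0 = Z/7, Ȟ^1 = Z/7 ⊕ Z/7 and Ȟ^2 = 0


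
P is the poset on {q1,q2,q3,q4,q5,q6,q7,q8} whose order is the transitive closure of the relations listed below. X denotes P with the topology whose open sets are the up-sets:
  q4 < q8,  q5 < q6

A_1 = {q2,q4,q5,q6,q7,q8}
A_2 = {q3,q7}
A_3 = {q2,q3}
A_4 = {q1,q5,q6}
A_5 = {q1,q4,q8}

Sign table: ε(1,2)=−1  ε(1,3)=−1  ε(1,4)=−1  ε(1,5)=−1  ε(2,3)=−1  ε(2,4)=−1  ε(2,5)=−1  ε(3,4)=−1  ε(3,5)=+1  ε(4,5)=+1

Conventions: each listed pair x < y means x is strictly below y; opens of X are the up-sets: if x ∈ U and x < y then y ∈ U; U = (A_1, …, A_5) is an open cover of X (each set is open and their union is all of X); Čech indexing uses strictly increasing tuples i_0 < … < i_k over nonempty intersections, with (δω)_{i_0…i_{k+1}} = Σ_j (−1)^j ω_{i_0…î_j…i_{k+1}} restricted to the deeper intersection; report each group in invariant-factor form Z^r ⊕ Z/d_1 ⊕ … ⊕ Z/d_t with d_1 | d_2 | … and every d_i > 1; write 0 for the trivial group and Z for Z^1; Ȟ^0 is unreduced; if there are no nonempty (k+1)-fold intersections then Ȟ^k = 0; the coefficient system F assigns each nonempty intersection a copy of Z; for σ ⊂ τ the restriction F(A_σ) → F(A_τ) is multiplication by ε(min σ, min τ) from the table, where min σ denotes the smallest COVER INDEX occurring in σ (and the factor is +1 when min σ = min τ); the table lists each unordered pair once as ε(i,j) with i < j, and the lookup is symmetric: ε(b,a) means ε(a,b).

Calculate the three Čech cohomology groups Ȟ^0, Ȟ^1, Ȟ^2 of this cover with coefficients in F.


Ȟ^0(U;F) ≅ 0; Ȟ^1(U;F) ≅ Z ⊕ Z/2; Ȟ^2(U;F) ≅ 0

nerve of the cover:
  A12={q7} A13={q2} A14={q5,q6} A15={q4,q8} A23={q3} A45={q1}
C dims 5,6; δ0: rk 5, SNF 1^4·2
Ȟ^0 = (5 − 5) − 0 = 0, so Ȟ^0 ≅ 0
Ȟ^1 = (6 − 0) − 5 = 1 plus torsion [2], so Ȟ^1 ≅ Z ⊕ Z/2
Ȟ^2 = (0 − 0) − 0 = 0, so Ȟ^2 ≅ 0


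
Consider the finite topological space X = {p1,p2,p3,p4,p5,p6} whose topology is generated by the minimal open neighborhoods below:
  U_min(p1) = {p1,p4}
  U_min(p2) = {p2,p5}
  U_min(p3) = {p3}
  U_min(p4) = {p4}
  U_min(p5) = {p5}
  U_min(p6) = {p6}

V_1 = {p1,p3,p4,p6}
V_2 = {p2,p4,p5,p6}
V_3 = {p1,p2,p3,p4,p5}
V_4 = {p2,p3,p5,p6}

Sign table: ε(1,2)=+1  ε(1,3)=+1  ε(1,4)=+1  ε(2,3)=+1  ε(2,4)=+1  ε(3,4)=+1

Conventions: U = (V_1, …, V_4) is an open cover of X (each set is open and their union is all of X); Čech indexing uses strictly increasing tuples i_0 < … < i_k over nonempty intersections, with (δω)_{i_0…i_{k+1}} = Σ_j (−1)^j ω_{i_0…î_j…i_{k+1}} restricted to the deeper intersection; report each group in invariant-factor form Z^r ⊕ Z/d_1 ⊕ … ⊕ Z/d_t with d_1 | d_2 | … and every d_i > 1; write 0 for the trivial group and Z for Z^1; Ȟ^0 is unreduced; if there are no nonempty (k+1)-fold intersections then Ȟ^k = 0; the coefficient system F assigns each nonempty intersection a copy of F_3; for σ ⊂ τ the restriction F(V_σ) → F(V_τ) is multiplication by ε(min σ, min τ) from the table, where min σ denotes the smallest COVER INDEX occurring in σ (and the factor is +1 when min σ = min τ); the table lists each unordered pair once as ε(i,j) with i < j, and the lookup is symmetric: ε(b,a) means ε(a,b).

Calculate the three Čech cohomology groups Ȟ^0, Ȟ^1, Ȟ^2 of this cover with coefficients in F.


Ȟ^0(U;F) ≅ Z/3; Ȟ^1(U;F) ≅ 0; Ȟ^2(U;F) ≅ Z/3

nerve simplices:
  V12={p4,p6} V13={p1,p3,p4} V14={p3,p6} V23={p2,p4,p5} V24={p2,p5,p6} V34={p2,p3,p5}
  V123={p4} V124={p6} V134={p3} V234={p2,p5}
C dims 4,6,4; δ0: rk_F3 3; δ1: rk_F3 3
degree 0: 4−3−0 = 1 → Ȟ^0 ≅ Z/3
degree 1: 6−3−3 = 0 → Ȟ^1 ≅ 0
degree 2: 4−0−3 = 1 → Ȟ^2 ≅ Z/3


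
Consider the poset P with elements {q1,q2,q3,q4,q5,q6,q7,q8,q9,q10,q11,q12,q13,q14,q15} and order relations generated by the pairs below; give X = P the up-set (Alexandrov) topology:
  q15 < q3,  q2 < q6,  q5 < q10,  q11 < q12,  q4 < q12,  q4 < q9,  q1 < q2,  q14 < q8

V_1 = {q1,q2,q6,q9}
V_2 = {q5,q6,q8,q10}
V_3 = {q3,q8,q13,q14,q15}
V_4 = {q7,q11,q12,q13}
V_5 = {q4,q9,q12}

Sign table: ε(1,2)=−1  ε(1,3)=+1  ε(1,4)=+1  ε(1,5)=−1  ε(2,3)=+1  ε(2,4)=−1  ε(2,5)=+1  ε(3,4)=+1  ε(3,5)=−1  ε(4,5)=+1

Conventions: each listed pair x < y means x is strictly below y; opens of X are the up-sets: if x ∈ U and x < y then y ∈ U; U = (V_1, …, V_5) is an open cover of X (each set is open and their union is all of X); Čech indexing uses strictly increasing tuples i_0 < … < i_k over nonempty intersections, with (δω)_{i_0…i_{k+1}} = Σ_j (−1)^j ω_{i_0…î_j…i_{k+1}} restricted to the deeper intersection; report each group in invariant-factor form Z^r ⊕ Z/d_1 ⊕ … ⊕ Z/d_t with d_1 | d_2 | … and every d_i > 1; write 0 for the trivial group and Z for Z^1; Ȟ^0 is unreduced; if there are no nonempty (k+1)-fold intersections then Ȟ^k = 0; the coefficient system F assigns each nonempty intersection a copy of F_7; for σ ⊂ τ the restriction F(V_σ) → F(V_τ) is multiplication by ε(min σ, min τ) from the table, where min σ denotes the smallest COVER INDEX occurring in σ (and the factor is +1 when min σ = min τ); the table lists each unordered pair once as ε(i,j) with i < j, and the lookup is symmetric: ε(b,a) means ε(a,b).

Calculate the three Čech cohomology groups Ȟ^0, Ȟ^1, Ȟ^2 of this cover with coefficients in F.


nerve simplices:
  V12={q6} V15={q9} V23={q8} V34={q13} V45={q12}
C dims 5,5; δ0: rk_F7 4
degree 0: 5−4−0 = 1 → Ȟ^0 ≅ Z/7
degree 1: 5−0−4 = 1 → Ȟ^1 ≅ Z/7
degree 2: 0−0−0 = 0 → Ȟ^2 ≅ 0

Ȟ^0 = Z/7, Ȟ^1 = Z/7, Ȟ^2 = 0


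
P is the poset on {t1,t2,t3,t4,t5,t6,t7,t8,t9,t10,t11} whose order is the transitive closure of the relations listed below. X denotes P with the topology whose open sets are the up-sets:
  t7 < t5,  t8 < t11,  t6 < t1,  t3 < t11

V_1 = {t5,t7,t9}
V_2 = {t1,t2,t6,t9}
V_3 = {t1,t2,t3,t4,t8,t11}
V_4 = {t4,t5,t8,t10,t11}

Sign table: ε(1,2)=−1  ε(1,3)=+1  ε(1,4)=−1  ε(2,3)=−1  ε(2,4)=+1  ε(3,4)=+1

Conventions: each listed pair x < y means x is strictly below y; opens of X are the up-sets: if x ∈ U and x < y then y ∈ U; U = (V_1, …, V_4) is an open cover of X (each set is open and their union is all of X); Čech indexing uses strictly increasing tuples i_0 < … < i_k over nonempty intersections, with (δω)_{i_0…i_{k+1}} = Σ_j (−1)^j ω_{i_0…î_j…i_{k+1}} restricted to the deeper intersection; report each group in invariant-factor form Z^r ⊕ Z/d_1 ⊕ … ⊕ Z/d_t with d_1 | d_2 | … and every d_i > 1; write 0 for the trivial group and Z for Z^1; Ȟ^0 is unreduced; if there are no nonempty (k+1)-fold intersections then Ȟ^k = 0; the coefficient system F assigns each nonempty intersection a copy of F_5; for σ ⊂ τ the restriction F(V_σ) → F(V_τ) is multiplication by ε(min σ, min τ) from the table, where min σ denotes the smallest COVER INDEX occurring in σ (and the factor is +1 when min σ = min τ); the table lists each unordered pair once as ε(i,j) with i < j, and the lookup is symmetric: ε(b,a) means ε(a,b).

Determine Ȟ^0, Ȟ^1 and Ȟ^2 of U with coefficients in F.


cover nerve:
  V12={t9} V14={t5} V23={t1,t2} V34={t4,t8,t11}
C dims 4,4; δ0: rk_F5 4
Ȟ^0: (4−4)−0=0 ⇒ 0
Ȟ^1: (4−0)−4=0 ⇒ 0
Ȟ^2: (0−0)−0=0 ⇒ 0

Ȟ^0 ≅ 0, Ȟ^1 ≅ 0, Ȟ^2 ≅ 0
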